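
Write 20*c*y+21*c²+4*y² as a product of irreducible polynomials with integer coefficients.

(3*c+2*y)*(7*c+2*y)

Group: 7*c*(3*c+2*y) + 2*y*(3*c+2*y); both groups contain (3*c+2*y).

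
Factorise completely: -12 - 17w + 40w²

Need a pair with product 40·(-12) = -480 and sum -17: that's 15 and -32.
Split the middle term: 40w² + 15w - 32w - 12 = 5w(8w + 3) - 4(8w + 3).

(5w - 4)(8w + 3)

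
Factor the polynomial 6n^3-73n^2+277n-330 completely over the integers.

Among the possible rational roots, n = 6 is a root, so (n-6) is a factor; dividing leaves 6n^2-37n+55.
The remaining quadratic factors as (2n-5)(3n-11).

(2n-5)(3n-11)(n-6)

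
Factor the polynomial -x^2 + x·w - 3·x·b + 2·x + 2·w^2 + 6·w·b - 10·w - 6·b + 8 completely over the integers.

-(x - 2·w + 2)·(x + w + 3·b - 4)

Group: -x·(x - 2·w + 2) + (-w - 3·b + 4)·(x - 2·w + 2); both groups contain (x - 2·w + 2).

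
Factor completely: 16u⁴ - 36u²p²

4u²(2u - 3p)(2u + 3p)

Factor out 4u², leaving 4u² - 9p², which is a difference of two squares.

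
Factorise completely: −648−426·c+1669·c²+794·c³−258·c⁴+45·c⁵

Testing divisors of the constant over divisors of the leading coefficient, c = −4/3 is a root, so (3·c+4) is a factor; dividing leaves 15·c⁴−106·c³+406·c²+15·c−162.
Continuing, c = 2/3 is a root, giving the factor (3·c−2) and quotient 5·c³−32·c²+114·c+81.
Continuing, c = −3/5 is a root, so (5·c+3) is a factor; dividing leaves c²−7·c+27.
The quadratic c²−7·c+27 has discriminant −59 < 0 and is irreducible over ℤ.

(3·c+4)·(3·c−2)·(5·c+3)·(c²−7·c+27)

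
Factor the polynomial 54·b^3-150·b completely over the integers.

6·b·(3·b+5)·(3·b-5)

Pull out the common factor 6·b; 9·b^2-25 is a difference of squares.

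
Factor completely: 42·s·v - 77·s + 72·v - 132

Group as (42·s·v - 77·s) + (72·v - 132) = 7·s·(6·v - 11) + 12·(6·v - 11).
Both groups share the factor (6·v - 11).

(6·v - 11)·(7·s + 12)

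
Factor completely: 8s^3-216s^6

-8s^3(3s-1)(9s^2+3s+1)

Every term has a factor of 8s^3; factoring it out leaves -27s^3+1.
Recognize a difference of cubes with the parts 1 and 3s.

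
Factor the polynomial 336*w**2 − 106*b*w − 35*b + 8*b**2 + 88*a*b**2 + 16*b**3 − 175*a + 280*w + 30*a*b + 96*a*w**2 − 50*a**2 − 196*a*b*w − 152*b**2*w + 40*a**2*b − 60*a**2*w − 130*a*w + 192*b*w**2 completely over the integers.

Group: 2*a*(20*a*b − 30*a*w − 25*a + 4*b**2 − 38*b*w − 5*b + 48*w**2 + 40*w) + (4*b + 7)*(20*a*b − 30*a*w − 25*a + 4*b**2 − 38*b*w − 5*b + 48*w**2 + 40*w); both groups contain (20*a*b − 30*a*w − 25*a + 4*b**2 − 38*b*w − 5*b + 48*w**2 + 40*w), so (2*a + 4*b + 7) is a factor with cofactor 20*a*b − 30*a*w − 25*a + 4*b**2 − 38*b*w − 5*b + 48*w**2 + 40*w.
The cofactor groups again: 20*a*b − 30*a*w − 25*a + 4*b**2 − 38*b*w − 5*b + 48*w**2 + 40*w = 5*a*(4*b − 6*w − 5) + (b − 8*w)*(4*b − 6*w − 5); both groups contain (4*b − 6*w − 5), giving (5*a + b − 8*w)*(4*b − 6*w − 5).

(2*a + 4*b + 7)*(4*b − 6*w − 5)*(5*a + b − 8*w)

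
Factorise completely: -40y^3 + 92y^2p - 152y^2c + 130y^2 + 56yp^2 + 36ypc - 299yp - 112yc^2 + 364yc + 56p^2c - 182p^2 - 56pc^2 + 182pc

Group: 5y(-8y^2 - 4yp - 8yc + 26y - 4pc + 13p) + (-14p + 14c)(-8y^2 - 4yp - 8yc + 26y - 4pc + 13p); both groups contain (-8y^2 - 4yp - 8yc + 26y - 4pc + 13p), so (5y - 14p + 14c) is a factor with cofactor -8y^2 - 4yp - 8yc + 26y - 4pc + 13p.
The cofactor groups again: -8y^2 - 4yp - 8yc + 26y - 4pc + 13p = -4y(2y + p) + (-4c + 13)(2y + p); both groups contain (2y + p), giving -(4y + 4c - 13)(2y + p).

-(5y - 14p + 14c)(4y + 4c - 13)(2y + p)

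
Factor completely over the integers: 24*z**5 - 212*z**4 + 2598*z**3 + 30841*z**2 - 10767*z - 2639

(2*z + 13)*(2*z - 1)*(6*z + 1)*(z**2 - 15*z + 203)

Testing divisors of the constant over divisors of the leading coefficient, z = -13/2 is a root, giving the factor (2*z + 13) and quotient 12*z**4 - 184*z**3 + 2495*z**2 - 797*z - 203.
Next, z = -1/6 is a root, giving the factor (6*z + 1) and quotient 2*z**3 - 31*z**2 + 421*z - 203.
Next, z = 1/2 is a root, so (2*z - 1) divides it; the quotient is z**2 - 15*z + 203.
The quadratic z**2 - 15*z + 203 has discriminant -587 < 0 and is irreducible over ℤ.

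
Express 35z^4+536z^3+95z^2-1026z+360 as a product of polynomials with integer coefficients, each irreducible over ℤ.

Among the possible rational roots, z = 2/5 is a root, so (5z-2) is a factor; dividing leaves 7z^3+110z^2+63z-180.
Then z = -15 is a root, giving the factor (z+15) and quotient 7z^2+5z-12.
The remaining quadratic factors as (7z+12)(z-1).

(5z-2)(7z+12)(z+15)(z-1)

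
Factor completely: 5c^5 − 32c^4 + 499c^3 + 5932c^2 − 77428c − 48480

(5c + 3)(c + 10)(c − 8)(c^2 − 9c + 202)

By the rational root theorem, c = 8 is a root, so (c − 8) is a factor; dividing leaves 5c^4 + 8c^3 + 563c^2 + 10436c + 6060.
Continuing, c = −3/5 is a root, giving the factor (5c + 3) and quotient c^3 + c^2 + 112c + 2020.
Then c = −10 is a root, so (c + 10) is a factor; dividing leaves c^2 − 9c + 202.
The quadratic c^2 − 9c + 202 has discriminant −727 < 0 and is irreducible over ℤ.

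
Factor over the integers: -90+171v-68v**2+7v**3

Among the possible rational roots, v = 6 is a root, so (v-6) is a factor; dividing leaves 7v**2-26v+15.
The remaining quadratic factors as (v-3)(7v-5).

(7v-5)(v-3)(v-6)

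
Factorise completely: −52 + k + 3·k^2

(3·k + 13)·(k − 4)

Need a pair with product 3·(−52) = −156 and sum 1: that's 13 and −12.
Split the middle term: 3·k^2 + 13·k − 12·k − 52 = k·(3·k + 13) − 4·(3·k + 13).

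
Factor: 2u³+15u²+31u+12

(2u+1)(u+3)(u+4)

Among the possible rational roots, u = −4 is a root, so (u+4) is a factor; dividing leaves 2u²+7u+3.
The remaining quadratic factors as (u+3)(2u+1).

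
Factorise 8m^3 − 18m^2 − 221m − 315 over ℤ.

Among the possible rational roots, m = 7 is a root, so (m − 7) is a factor; dividing leaves 8m^2 + 38m + 45.
The remaining quadratic factors as (2m + 5)(4m + 9).

(2m + 5)(4m + 9)(m − 7)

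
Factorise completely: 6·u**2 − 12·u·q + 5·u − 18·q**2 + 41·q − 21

Group: 3·u·(2·u + 2·q − 3) + (−9·q + 7)·(2·u + 2·q − 3); both groups contain (2·u + 2·q − 3).

(3·u − 9·q + 7)·(2·u + 2·q − 3)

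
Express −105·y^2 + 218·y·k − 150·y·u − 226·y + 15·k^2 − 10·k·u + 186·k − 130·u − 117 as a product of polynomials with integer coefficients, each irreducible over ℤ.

Group: −15·y·(7·y − 15·k + 10·u + 9) + (−k − 13)·(7·y − 15·k + 10·u + 9); both groups contain (7·y − 15·k + 10·u + 9).

−(7·y − 15·k + 10·u + 9)·(15·y + k + 13)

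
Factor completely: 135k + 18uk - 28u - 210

Group as (18uk - 28u) + (135k - 210) = 2u(9k - 14) + 15(9k - 14).
Both groups share the factor (9k - 14).

(2u + 15)(9k - 14)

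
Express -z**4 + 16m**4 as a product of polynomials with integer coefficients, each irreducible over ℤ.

Difference of squares twice: with A = 2m and B = z, A⁴ − B⁴ = (A² − B²)(A² + B²), and A² − B² factors again.

(2m + z)(2m - z)(4m**2 + z**2)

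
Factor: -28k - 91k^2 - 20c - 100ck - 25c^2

Group: -5c(5c + 13k + 4) - 7k(5c + 13k + 4); both groups contain (5c + 13k + 4).

-(5c + 13k + 4)(5c + 7k)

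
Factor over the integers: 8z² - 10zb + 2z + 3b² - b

(4z - 3b + 1)(2z - b)

Group: 4z(2z - b) + (-3b + 1)(2z - b); both groups contain (2z - b).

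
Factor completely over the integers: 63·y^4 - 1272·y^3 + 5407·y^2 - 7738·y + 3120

By the rational root theorem, y = 13/7 is a root, giving the factor (7·y - 13) and quotient 9·y^3 - 165·y^2 + 466·y - 240.
Then y = 15 is a root, giving the factor (y - 15) and quotient 9·y^2 - 30·y + 16.
The remaining quadratic factors as (3·y - 2)(3·y - 8).

(3·y - 2)·(3·y - 8)·(7·y - 13)·(y - 15)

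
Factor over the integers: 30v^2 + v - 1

(5v + 1)(6v - 1)

Need a pair with product 30·(-1) = -30 and sum 1: that's -5 and 6.
Split the middle term: 30v^2 - 5v + 6v - 1 = 5v(6v - 1) + (6v - 1).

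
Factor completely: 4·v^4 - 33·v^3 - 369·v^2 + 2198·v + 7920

By the rational root theorem, v = 10 is a root, so (v - 10) is a factor; dividing leaves 4·v^3 + 7·v^2 - 299·v - 792.
Then v = 9 is a root, so (v - 9) divides it; the quotient is 4·v^2 + 43·v + 88.
The remaining quadratic factors as (4·v + 11)(v + 8).

(4·v + 11)·(v + 8)·(v - 10)·(v - 9)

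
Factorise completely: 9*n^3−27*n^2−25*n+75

By the rational root theorem, n = 5/3 is a root, so (3*n−5) divides it; the quotient is 3*n^2−4*n−15.
The remaining quadratic factors as (3*n+5)(n−3).

(3*n+5)*(3*n−5)*(n−3)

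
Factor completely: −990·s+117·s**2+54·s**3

Pull out the common factor 9·s, then factor the remaining trinomial.

9·s·(2·s+11)·(3·s−10)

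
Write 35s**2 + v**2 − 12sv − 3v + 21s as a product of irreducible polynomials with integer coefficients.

Group: 7s(5s − v + 3) − v(5s − v + 3); both groups contain (5s − v + 3).

(5s − v + 3)(7s − v)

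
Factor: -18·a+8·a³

2·a·(2·a+3)·(2·a-3)

Every term has a factor of 2·a. Then 4·a²-9 = (2·a)² − (3)².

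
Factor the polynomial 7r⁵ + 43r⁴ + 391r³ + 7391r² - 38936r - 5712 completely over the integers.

(7r + 1)(r + 12)(r - 4)(r² - 2r + 119)

Testing divisors of the constant over divisors of the leading coefficient, r = 4 is a root, so (r - 4) divides it; the quotient is 7r⁴ + 71r³ + 675r² + 10091r + 1428.
Continuing, r = -12 is a root, so (r + 12) divides it; the quotient is 7r³ - 13r² + 831r + 119.
Next, r = -1/7 is a root, so (7r + 1) is a factor; dividing leaves r² - 2r + 119.
The quadratic r² - 2r + 119 has discriminant -472 < 0 and is irreducible over ℤ.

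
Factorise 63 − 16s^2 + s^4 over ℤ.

Substitute u = s^2 to get a quadratic in u, then factor.
s^2 − 9 is a difference of squares.
s^2 − 7 is irreducible over ℤ (7 is not a perfect square).

(s + 3)(s − 3)(s^2 − 7)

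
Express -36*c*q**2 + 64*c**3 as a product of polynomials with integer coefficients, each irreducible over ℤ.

4*c*(4*c + 3*q)*(4*c - 3*q)

Pull out the common factor 4*c; 16*c**2 - 9*q**2 is a difference of squares.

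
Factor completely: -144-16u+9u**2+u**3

Testing divisors of the constant over divisors of the leading coefficient, u = -4 is a root, so (u+4) divides it; the quotient is u**2+5u-36.
The remaining quadratic factors as (u-4)(u+9).

(u+4)(u+9)(u-4)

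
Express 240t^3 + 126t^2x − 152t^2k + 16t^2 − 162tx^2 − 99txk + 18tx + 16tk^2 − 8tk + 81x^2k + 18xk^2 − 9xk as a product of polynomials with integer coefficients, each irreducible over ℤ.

(15t − 9x − 2k + 1)(2t − k)(8t + 9x)

Group: 15t(16t^2 + 18tx − 8tk − 9xk) + (−9x − 2k + 1)(16t^2 + 18tx − 8tk − 9xk); both groups contain (16t^2 + 18tx − 8tk − 9xk), so (15t − 9x − 2k + 1) is a factor with cofactor 16t^2 + 18tx − 8tk − 9xk.
The cofactor groups again: 16t^2 + 18tx − 8tk − 9xk = 8t(2t − k) + 9x(2t − k); both groups contain (2t − k), giving (8t + 9x)(2t − k).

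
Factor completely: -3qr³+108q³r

3qr(6q+r)(6q-r)

Pull out the common factor 3qr; 36q²-r² is a difference of squares.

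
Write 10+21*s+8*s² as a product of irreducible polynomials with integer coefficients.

Need a pair with product 8·10 = 80 and sum 21: that's 16 and 5.
Split the middle term: 8*s²+16*s + 5*s+10 = 8*s*(s+2) + 5*(s+2).

(8*s+5)*(s+2)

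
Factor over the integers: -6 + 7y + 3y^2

Need a pair with product 3·(-6) = -18 and sum 7: that's -2 and 9.
Split the middle term: 3y^2 - 2y + 9y - 6 = y(3y - 2) + 3(3y - 2).

(3y - 2)(y + 3)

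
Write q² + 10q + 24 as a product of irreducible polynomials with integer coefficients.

(q + 4)(q + 6)

Two integers with product 24 and sum 10 are 6 and 4.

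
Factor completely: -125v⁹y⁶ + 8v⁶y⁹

Pull out the common factor v⁶y⁶, leaving -125v³ + 8y³.
Recognize a difference of cubes with the parts 2y and 5v.

-v⁶y⁶(5v - 2y)(25v² + 10vy + 4y²)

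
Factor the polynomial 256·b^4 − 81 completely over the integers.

(4·b + 3)·(4·b − 3)·(16·b^2 + 9)

Write as (16·b^2)² − (9)², then factor 16·b^2 − 9 once more.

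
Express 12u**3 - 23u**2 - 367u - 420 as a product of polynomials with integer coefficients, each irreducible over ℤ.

Trying the rational-root candidates, u = -4/3 is a root, so (3u + 4) is a factor; dividing leaves 4u**2 - 13u - 105.
The remaining quadratic factors as (4u + 15)(u - 7).

(3u + 4)(4u + 15)(u - 7)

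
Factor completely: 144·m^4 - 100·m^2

Pull out the common factor 4·m^2; 36·m^2 - 25 is a difference of squares.

4·m^2·(6·m + 5)·(6·m - 5)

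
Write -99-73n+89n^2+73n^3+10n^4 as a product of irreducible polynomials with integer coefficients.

Among the possible rational roots, n = -11/2 is a root, so (2n+11) is a factor; dividing leaves 5n^3+9n^2-5n-9.
Continuing, n = 1 is a root, so (n-1) divides it; the quotient is 5n^2+14n+9.
The remaining quadratic factors as (5n+9)(n+1).

(2n+11)(5n+9)(n+1)(n-1)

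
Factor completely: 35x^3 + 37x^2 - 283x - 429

Among the possible rational roots, x = -13/7 is a root, giving the factor (7x + 13) and quotient 5x^2 - 4x - 33.
The remaining quadratic factors as (5x + 11)(x - 3).

(5x + 11)(7x + 13)(x - 3)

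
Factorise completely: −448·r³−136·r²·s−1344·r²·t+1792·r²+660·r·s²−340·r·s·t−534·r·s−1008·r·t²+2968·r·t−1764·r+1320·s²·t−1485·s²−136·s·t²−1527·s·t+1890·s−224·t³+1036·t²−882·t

Group: 4·r·(−112·r²−34·r·s−112·r·t+196·r+165·s²−17·s·t−210·s−28·t²+98·t) + (8·t−9)·(−112·r²−34·r·s−112·r·t+196·r+165·s²−17·s·t−210·s−28·t²+98·t); both groups contain (−112·r²−34·r·s−112·r·t+196·r+165·s²−17·s·t−210·s−28·t²+98·t), so (4·r+8·t−9) is a factor with cofactor −112·r²−34·r·s−112·r·t+196·r+165·s²−17·s·t−210·s−28·t²+98·t.
The cofactor groups again: −112·r²−34·r·s−112·r·t+196·r+165·s²−17·s·t−210·s−28·t²+98·t = −8·r·(14·r−15·s+7·t) + (−11·s−4·t+14)·(14·r−15·s+7·t); both groups contain (14·r−15·s+7·t), giving −(8·r+11·s+4·t−14)·(14·r−15·s+7·t).

−(14·r−15·s+7·t)·(4·r+8·t−9)·(8·r+11·s+4·t−14)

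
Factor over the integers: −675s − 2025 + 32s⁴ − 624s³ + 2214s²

(2s − 3)(4s + 3)(4s − 15)(s − 15)

By the rational root theorem, s = 15 is a root, so (s − 15) is a factor; dividing leaves 32s³ − 144s² + 54s + 135.
Next, s = 3/2 is a root, so (2s − 3) is a factor; dividing leaves 16s² − 48s − 45.
The remaining quadratic factors as (4s + 3)(4s − 15).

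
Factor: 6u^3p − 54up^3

6pu(u − 3p)(u + 3p)

Pull out the common factor 6up; u^2 − 9p^2 is a difference of squares.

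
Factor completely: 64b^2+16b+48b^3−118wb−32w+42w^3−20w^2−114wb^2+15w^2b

(7w−8b−8)(2w−b)(3w+6b+2)

Group: 7w(6w^2+9wb+4w−6b^2−2b) + (−8b−8)(6w^2+9wb+4w−6b^2−2b); both groups contain (6w^2+9wb+4w−6b^2−2b), so (7w−8b−8) is a factor with cofactor 6w^2+9wb+4w−6b^2−2b.
The cofactor groups again: 6w^2+9wb+4w−6b^2−2b = 2w(3w+6b+2) − b(3w+6b+2); both groups contain (3w+6b+2), giving (2w−b)(3w+6b+2).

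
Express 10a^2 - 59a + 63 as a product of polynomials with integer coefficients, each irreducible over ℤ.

(2a - 9)(5a - 7)

Need a pair with product 10·63 = 630 and sum -59: that's -14 and -45.
Split the middle term: 10a^2 - 14a - 45a + 63 = 2a(5a - 7) - 9(5a - 7).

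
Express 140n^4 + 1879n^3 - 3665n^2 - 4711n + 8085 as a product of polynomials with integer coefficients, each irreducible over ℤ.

Testing divisors of the constant over divisors of the leading coefficient, n = 7/4 is a root, so (4n - 7) is a factor; dividing leaves 35n^3 + 531n^2 + 13n - 1155.
Next, n = -11/7 is a root, giving the factor (7n + 11) and quotient 5n^2 + 68n - 105.
The remaining quadratic factors as (n + 15)(5n - 7).

(4n - 7)(5n - 7)(7n + 11)(n + 15)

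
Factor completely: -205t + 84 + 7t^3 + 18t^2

(7t - 3)(t + 7)(t - 4)

Among the possible rational roots, t = -7 is a root, so (t + 7) divides it; the quotient is 7t^2 - 31t + 12.
The remaining quadratic factors as (7t - 3)(t - 4).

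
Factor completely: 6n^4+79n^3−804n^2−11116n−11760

(6n+7)(n+10)(n+14)(n−12)

By the rational root theorem, n = −10 is a root, so (n+10) divides it; the quotient is 6n^3+19n^2−994n−1176.
Continuing, n = −7/6 is a root, so (6n+7) divides it; the quotient is n^2+2n−168.
The remaining quadratic factors as (n−12)(n+14).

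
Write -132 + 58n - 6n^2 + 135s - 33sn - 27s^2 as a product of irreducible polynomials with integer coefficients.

-(9s + 2n - 12)(3s + 3n - 11)

Group: -3s(9s + 2n - 12) + (-3n + 11)(9s + 2n - 12); both groups contain (9s + 2n - 12).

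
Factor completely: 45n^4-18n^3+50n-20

(5n-2)(9n^3+10)

Group as (45n^4+50n) + (-18n^3-20) = 5n(9n^3+10) - 2(9n^3+10).
Both groups share the factor (9n^3+10).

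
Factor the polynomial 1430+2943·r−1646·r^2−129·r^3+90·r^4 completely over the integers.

By the rational root theorem, r = 5/2 is a root, giving the factor (2·r−5) and quotient 45·r^3+48·r^2−703·r−286.
Continuing, r = −13/3 is a root, so (3·r+13) is a factor; dividing leaves 15·r^2−49·r−22.
The remaining quadratic factors as (5·r+2)(3·r−11).

(2·r−5)·(3·r+13)·(3·r−11)·(5·r+2)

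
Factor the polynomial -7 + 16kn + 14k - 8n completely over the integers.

Group as (16kn + 14k) + (-8n - 7) = 2k(8n + 7) - (8n + 7).
Both groups share the factor (8n + 7).

(2k - 1)(8n + 7)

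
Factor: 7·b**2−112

7·(b+4)·(b−4)

Pull out the common factor 7; b**2−16 is a difference of squares.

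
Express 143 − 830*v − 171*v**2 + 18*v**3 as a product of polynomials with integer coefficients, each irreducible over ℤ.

(3*v + 11)*(6*v − 1)*(v − 13)

By the rational root theorem, v = 13 is a root, giving the factor (v − 13) and quotient 18*v**2 + 63*v − 11.
The remaining quadratic factors as (3*v + 11)(6*v − 1).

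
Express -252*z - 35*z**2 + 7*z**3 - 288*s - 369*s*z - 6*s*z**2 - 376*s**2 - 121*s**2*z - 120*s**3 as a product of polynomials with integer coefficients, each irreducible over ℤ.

Group: 8*s*(-15*s**2 - 2*s*z - 47*s + z**2 - 5*z - 36) + 7*z*(-15*s**2 - 2*s*z - 47*s + z**2 - 5*z - 36); both groups contain (-15*s**2 - 2*s*z - 47*s + z**2 - 5*z - 36), so (8*s + 7*z) is a factor with cofactor -15*s**2 - 2*s*z - 47*s + z**2 - 5*z - 36.
The cofactor groups again: -15*s**2 - 2*s*z - 47*s + z**2 - 5*z - 36 = -3*s*(5*s - z + 9) + (-z - 4)*(5*s - z + 9); both groups contain (5*s - z + 9), giving -(3*s + z + 4)*(5*s - z + 9).

-(3*s + z + 4)*(5*s - z + 9)*(8*s + 7*z)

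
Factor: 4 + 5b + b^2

Two integers with product 4 and sum 5 are 1 and 4.

(b + 1)(b + 4)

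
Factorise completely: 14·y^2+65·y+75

Need a pair with product 14·75 = 1050 and sum 65: that's 30 and 35.
Split the middle term: 14·y^2+30·y + 35·y+75 = 2·y·(7·y+15) + 5·(7·y+15).

(2·y+5)·(7·y+15)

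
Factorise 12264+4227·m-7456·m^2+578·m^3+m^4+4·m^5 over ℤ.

(4·m-7)·(m+1)·(m-8)·(m^2+9·m+219)

Trying the rational-root candidates, m = 8 is a root, giving the factor (m-8) and quotient 4·m^4+33·m^3+842·m^2-720·m-1533.
Next, m = -1 is a root, so (m+1) is a factor; dividing leaves 4·m^3+29·m^2+813·m-1533.
Continuing, m = 7/4 is a root, so (4·m-7) is a factor; dividing leaves m^2+9·m+219.
The quadratic m^2+9·m+219 has discriminant -795 < 0 and is irreducible over ℤ.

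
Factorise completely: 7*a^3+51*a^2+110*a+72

(7*a+9)*(a+2)*(a+4)

Among the possible rational roots, a = −4 is a root, so (a+4) is a factor; dividing leaves 7*a^2+23*a+18.
The remaining quadratic factors as (7*a+9)(a+2).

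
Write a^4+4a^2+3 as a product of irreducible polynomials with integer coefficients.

(a^2+1)(a^2+3)

Substitute u = a^2 to get a quadratic in u, then factor.
a^2+3 is irreducible over ℤ (always positive, so no real roots).
a^2+1 is irreducible over ℤ (sum of squares).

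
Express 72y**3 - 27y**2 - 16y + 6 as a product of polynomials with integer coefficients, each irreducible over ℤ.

(8y - 3)(9y**2 - 2)

Group as (72y**3 - 16y) + (-27y**2 + 6) = 8y(9y**2 - 2) - 3(9y**2 - 2).
Both groups share the factor (9y**2 - 2).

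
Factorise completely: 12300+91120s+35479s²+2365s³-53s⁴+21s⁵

(3s+10)(7s+1)(s+6)(s²-12s+205)

Trying the rational-root candidates, s = -1/7 is a root, so (7s+1) divides it; the quotient is 3s⁴-8s³+339s²+5020s+12300.
Continuing, s = -10/3 is a root, so (3s+10) divides it; the quotient is s³-6s²+133s+1230.
Then s = -6 is a root, so (s+6) is a factor; dividing leaves s²-12s+205.
The quadratic s²-12s+205 has discriminant -676 < 0 and is irreducible over ℤ.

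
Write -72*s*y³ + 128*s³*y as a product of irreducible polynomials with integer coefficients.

8*s*y*(4*s + 3*y)*(4*s - 3*y)

Every term has a factor of 8*s*y. Then 16*s² - 9*y² = (4*s)² − (3*y)².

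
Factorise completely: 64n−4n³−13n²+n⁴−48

(n+4)(n−1)(n−3)(n−4)

By the rational root theorem, n = −4 is a root, so (n+4) is a factor; dividing leaves n³−8n²+19n−12.
Next, n = 4 is a root, so (n−4) is a factor; dividing leaves n²−4n+3.
The remaining quadratic factors as (n−3)(n−1).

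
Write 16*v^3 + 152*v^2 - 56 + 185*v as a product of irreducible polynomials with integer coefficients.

Trying the rational-root candidates, v = -8 is a root, giving the factor (v + 8) and quotient 16*v^2 + 24*v - 7.
The remaining quadratic factors as (4*v - 1)(4*v + 7).

(4*v + 7)*(4*v - 1)*(v + 8)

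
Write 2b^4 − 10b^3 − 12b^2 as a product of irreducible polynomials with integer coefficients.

Pull out the common factor 2b^2, then factor the remaining trinomial.

2b^2(b + 1)(b − 6)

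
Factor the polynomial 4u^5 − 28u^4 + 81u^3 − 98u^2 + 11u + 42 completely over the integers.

Testing divisors of the constant over divisors of the leading coefficient, u = −1/2 is a root, so (2u + 1) divides it; the quotient is 2u^4 − 15u^3 + 48u^2 − 73u + 42.
Continuing, u = 3/2 is a root, so (2u − 3) divides it; the quotient is u^3 − 6u^2 + 15u − 14.
Then u = 2 is a root, giving the factor (u − 2) and quotient u^2 − 4u + 7.
The quadratic u^2 − 4u + 7 has discriminant −12 < 0 and is irreducible over ℤ.

(2u + 1)(2u − 3)(u − 2)(u^2 − 4u + 7)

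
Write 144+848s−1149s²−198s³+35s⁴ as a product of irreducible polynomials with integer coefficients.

(5s−4)(7s+1)(s+4)(s−9)

Testing divisors of the constant over divisors of the leading coefficient, s = −1/7 is a root, giving the factor (7s+1) and quotient 5s³−29s²−160s+144.
Continuing, s = 4/5 is a root, giving the factor (5s−4) and quotient s²−5s−36.
The remaining quadratic factors as (s−9)(s+4).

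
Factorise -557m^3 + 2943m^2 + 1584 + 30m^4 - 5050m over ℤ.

Testing divisors of the constant over divisors of the leading coefficient, m = 9/2 is a root, giving the factor (2m - 9) and quotient 15m^3 - 211m^2 + 522m - 176.
Next, m = 2/5 is a root, so (5m - 2) divides it; the quotient is 3m^2 - 41m + 88.
The remaining quadratic factors as (m - 11)(3m - 8).

(2m - 9)(3m - 8)(5m - 2)(m - 11)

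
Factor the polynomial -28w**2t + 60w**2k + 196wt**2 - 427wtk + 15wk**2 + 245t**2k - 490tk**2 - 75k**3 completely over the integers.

Group: 4w(-7wt + 15wk + 49t**2 - 98tk - 15k**2) + 5k(-7wt + 15wk + 49t**2 - 98tk - 15k**2); both groups contain (-7wt + 15wk + 49t**2 - 98tk - 15k**2), so (4w + 5k) is a factor with cofactor -7wt + 15wk + 49t**2 - 98tk - 15k**2.
The cofactor groups again: -7wt + 15wk + 49t**2 - 98tk - 15k**2 = -w(7t - 15k) + (7t + k)(7t - 15k); both groups contain (7t - 15k), giving -(w - 7t - k)(7t - 15k).

-(7t - 15k)(w - 7t - k)(4w + 5k)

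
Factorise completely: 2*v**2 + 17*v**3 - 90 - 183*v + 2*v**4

Testing divisors of the constant over divisors of the leading coefficient, v = -5 is a root, so (v + 5) divides it; the quotient is 2*v**3 + 7*v**2 - 33*v - 18.
Then v = -6 is a root, giving the factor (v + 6) and quotient 2*v**2 - 5*v - 3.
The remaining quadratic factors as (v - 3)(2*v + 1).

(2*v + 1)*(v + 5)*(v + 6)*(v - 3)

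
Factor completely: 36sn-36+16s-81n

(4s-9)(9n+4)

Group as (36sn+16s) + (-81n-36) = 4s(9n+4) - 9(9n+4).
Both groups share the factor (9n+4).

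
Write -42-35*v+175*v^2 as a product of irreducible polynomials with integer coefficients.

7*(5*v+2)*(5*v-3)

Pull out the common factor 7, then factor the remaining trinomial.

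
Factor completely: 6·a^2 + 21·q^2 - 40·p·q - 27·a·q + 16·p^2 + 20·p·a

(4·p + 2·a - 7·q)·(4·p + 3·a - 3·q)

Group: 4·p·(4·p + 3·a - 3·q) + (2·a - 7·q)·(4·p + 3·a - 3·q); both groups contain (4·p + 3·a - 3·q).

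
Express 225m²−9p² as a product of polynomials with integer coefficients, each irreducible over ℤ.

Pull out the common factor 9; 25m²−p² is a difference of squares.

9(5m+p)(5m−p)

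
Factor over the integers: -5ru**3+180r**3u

5ru(6r+u)(6r-u)

Every term has a factor of 5ru. Then 36r**2-u**2 = (6r)² − (u)².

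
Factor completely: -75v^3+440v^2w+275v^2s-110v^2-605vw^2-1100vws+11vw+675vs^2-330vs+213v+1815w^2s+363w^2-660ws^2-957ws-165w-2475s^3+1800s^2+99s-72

Group: 5v(-15v^2+55vw+100vs-31v-165ws-33w-165s^2+87s+24) + (-11w+15s-3)(-15v^2+55vw+100vs-31v-165ws-33w-165s^2+87s+24); both groups contain (-15v^2+55vw+100vs-31v-165ws-33w-165s^2+87s+24), so (5v-11w+15s-3) is a factor with cofactor -15v^2+55vw+100vs-31v-165ws-33w-165s^2+87s+24.
The cofactor groups again: -15v^2+55vw+100vs-31v-165ws-33w-165s^2+87s+24 = -5v(3v-11w-11s+8) + (15s+3)(3v-11w-11s+8); both groups contain (3v-11w-11s+8), giving -(5v-15s-3)(3v-11w-11s+8).

-(3v-11w-11s+8)(5v-15s-3)(5v-11w+15s-3)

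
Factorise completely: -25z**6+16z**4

Every term has a factor of z**4; factoring it out leaves -25z**2+16.
Recognize a difference of squares with the parts 4 and 5z.

-z**4(5z+4)(5z-4)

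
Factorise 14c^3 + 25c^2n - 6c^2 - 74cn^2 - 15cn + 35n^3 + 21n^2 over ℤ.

Group: 7c(2c^2 + 5cn - 7n^2) + (-5n - 3)(2c^2 + 5cn - 7n^2); both groups contain (2c^2 + 5cn - 7n^2), so (7c - 5n - 3) is a factor with cofactor 2c^2 + 5cn - 7n^2.
The cofactor groups again: 2c^2 + 5cn - 7n^2 = 2c(c - n) + 7n(c - n); both groups contain (c - n), giving (2c + 7n)(c - n).

(2c + 7n)(7c - 5n - 3)(c - n)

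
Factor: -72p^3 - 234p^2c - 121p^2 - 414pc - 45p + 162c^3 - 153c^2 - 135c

-(8p - 6c + 9)(p + 3c)(9p + 9c + 5)

Group: 9p(-8p^2 - 18pc - 9p + 18c^2 - 27c) + (9c + 5)(-8p^2 - 18pc - 9p + 18c^2 - 27c); both groups contain (-8p^2 - 18pc - 9p + 18c^2 - 27c), so (9p + 9c + 5) is a factor with cofactor -8p^2 - 18pc - 9p + 18c^2 - 27c.
The cofactor groups again: -8p^2 - 18pc - 9p + 18c^2 - 27c = -8p(p + 3c) + (6c - 9)(p + 3c); both groups contain (p + 3c), giving -(8p - 6c + 9)(p + 3c).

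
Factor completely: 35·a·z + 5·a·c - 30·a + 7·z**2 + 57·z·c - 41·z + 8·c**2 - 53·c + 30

Group: 7·z·(5·a + z + 8·c - 5) + (c - 6)·(5·a + z + 8·c - 5); both groups contain (5·a + z + 8·c - 5).

(5·a + z + 8·c - 5)·(7·z + c - 6)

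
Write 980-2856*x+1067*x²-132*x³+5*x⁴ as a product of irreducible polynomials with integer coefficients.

(5*x-2)*(x-14)*(x-5)*(x-7)

Trying the rational-root candidates, x = 2/5 is a root, so (5*x-2) divides it; the quotient is x³-26*x²+203*x-490.
Then x = 7 is a root, giving the factor (x-7) and quotient x²-19*x+70.
The remaining quadratic factors as (x-5)(x-14).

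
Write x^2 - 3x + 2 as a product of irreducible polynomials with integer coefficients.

Two integers with product 2 and sum -3 are -1 and -2.

(x - 1)(x - 2)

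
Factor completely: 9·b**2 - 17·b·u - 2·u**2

Group: 9·b·(b - 2·u) + u·(b - 2·u); both groups contain (b - 2·u).

(9·b + u)·(b - 2·u)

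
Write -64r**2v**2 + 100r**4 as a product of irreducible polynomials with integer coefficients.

4r**2(5r + 4v)(5r - 4v)

Every term has a factor of 4r**2. Then 25r**2 - 16v**2 = (5r)² − (4v)².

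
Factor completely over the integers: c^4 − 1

(c + 1)(c − 1)(c^2 + 1)

Substitute u = c^2 to get a quadratic in u, then factor.
c^2 − 1 is a difference of squares.
c^2 + 1 is irreducible over ℤ (sum of squares).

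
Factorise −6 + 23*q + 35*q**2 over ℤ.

(5*q − 1)*(7*q + 6)

Need a pair with product 35·(−6) = −210 and sum 23: that's −7 and 30.
Split the middle term: 35*q**2 − 7*q + 30*q − 6 = 7*q*(5*q − 1) + 6*(5*q − 1).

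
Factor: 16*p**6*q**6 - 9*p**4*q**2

p**4*q**2*(4*p*q**2 + 3)*(4*p*q**2 - 3)

Factor out p**4*q**2 first: what remains is 16*p**2*q**4 - 9.
Recognize a difference of squares with the parts 4*p*q**2 and 3.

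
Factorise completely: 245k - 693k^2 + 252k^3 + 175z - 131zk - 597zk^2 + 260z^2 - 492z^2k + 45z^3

(z - 12k + 5)(9z - 3k + 7)(5z + 7k)

Group: z(45z^2 + 48zk + 35z - 21k^2 + 49k) + (-12k + 5)(45z^2 + 48zk + 35z - 21k^2 + 49k); both groups contain (45z^2 + 48zk + 35z - 21k^2 + 49k), so (z - 12k + 5) is a factor with cofactor 45z^2 + 48zk + 35z - 21k^2 + 49k.
The cofactor groups again: 45z^2 + 48zk + 35z - 21k^2 + 49k = 5z(9z - 3k + 7) + 7k(9z - 3k + 7); both groups contain (9z - 3k + 7), giving (5z + 7k)(9z - 3k + 7).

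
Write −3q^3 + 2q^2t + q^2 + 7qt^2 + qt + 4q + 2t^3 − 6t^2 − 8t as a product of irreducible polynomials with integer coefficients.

−(3q + t − 4)(q + t + 1)(q − 2t)

Group: q(−3q^2 + 5qt + 4q + 2t^2 − 8t) + (t + 1)(−3q^2 + 5qt + 4q + 2t^2 − 8t); both groups contain (−3q^2 + 5qt + 4q + 2t^2 − 8t), so (q + t + 1) is a factor with cofactor −3q^2 + 5qt + 4q + 2t^2 − 8t.
The cofactor groups again: −3q^2 + 5qt + 4q + 2t^2 − 8t = −3q(q − 2t) + (−t + 4)(q − 2t); both groups contain (q − 2t), giving −(3q + t − 4)(q − 2t).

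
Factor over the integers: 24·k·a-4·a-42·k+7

(4·a-7)·(6·k-1)

Group as (24·k·a-42·k) + (-4·a+7) = 6·k·(4·a-7) - (4·a-7).
Both groups share the factor (4·a-7).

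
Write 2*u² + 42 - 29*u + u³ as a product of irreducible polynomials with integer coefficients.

Among the possible rational roots, u = 2 is a root, so (u - 2) is a factor; dividing leaves u² + 4*u - 21.
The remaining quadratic factors as (u + 7)(u - 3).

(u + 7)*(u - 2)*(u - 3)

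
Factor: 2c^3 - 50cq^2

2c(c + 5q)(c - 5q)

Pull out the common factor 2c; c^2 - 25q^2 is a difference of squares.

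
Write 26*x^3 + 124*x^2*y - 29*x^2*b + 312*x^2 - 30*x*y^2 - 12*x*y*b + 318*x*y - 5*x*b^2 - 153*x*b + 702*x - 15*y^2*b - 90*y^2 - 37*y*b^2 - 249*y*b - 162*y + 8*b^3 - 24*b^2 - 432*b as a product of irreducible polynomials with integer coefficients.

Group: 13*x*(2*x^2 + 10*x*y - x*b + 24*x + 5*y*b + 30*y - b^2 + 3*b + 54) + (-3*y - 8*b)*(2*x^2 + 10*x*y - x*b + 24*x + 5*y*b + 30*y - b^2 + 3*b + 54); both groups contain (2*x^2 + 10*x*y - x*b + 24*x + 5*y*b + 30*y - b^2 + 3*b + 54), so (13*x - 3*y - 8*b) is a factor with cofactor 2*x^2 + 10*x*y - x*b + 24*x + 5*y*b + 30*y - b^2 + 3*b + 54.
The cofactor groups again: 2*x^2 + 10*x*y - x*b + 24*x + 5*y*b + 30*y - b^2 + 3*b + 54 = x*(2*x + b + 6) + (5*y - b + 9)*(2*x + b + 6); both groups contain (2*x + b + 6), giving (x + 5*y - b + 9)*(2*x + b + 6).

(13*x - 3*y - 8*b)*(x + 5*y - b + 9)*(2*x + b + 6)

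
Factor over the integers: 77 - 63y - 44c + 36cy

(4c - 7)(9y - 11)

Group as (36cy - 44c) + (-63y + 77) = 4c(9y - 11) - 7(9y - 11).
Both groups share the factor (9y - 11).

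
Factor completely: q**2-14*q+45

(q-5)*(q-9)

Two integers with product 45 and sum -14 are -9 and -5.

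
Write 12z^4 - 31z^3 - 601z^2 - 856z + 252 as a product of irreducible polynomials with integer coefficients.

(3z + 14)(4z - 1)(z + 2)(z - 9)

Among the possible rational roots, z = -14/3 is a root, so (3z + 14) is a factor; dividing leaves 4z^3 - 29z^2 - 65z + 18.
Next, z = -2 is a root, so (z + 2) is a factor; dividing leaves 4z^2 - 37z + 9.
The remaining quadratic factors as (4z - 1)(z - 9).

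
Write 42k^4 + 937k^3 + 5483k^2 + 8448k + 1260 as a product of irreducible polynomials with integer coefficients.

(6k + 1)(7k + 15)(k + 14)(k + 6)

Trying the rational-root candidates, k = −14 is a root, so (k + 14) divides it; the quotient is 42k^3 + 349k^2 + 597k + 90.
Next, k = −6 is a root, so (k + 6) is a factor; dividing leaves 42k^2 + 97k + 15.
The remaining quadratic factors as (7k + 15)(6k + 1).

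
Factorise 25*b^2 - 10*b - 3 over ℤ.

(5*b + 1)*(5*b - 3)

Need a pair with product 25·(-3) = -75 and sum -10: that's 5 and -15.
Split the middle term: 25*b^2 + 5*b - 15*b - 3 = 5*b*(5*b + 1) - 3*(5*b + 1).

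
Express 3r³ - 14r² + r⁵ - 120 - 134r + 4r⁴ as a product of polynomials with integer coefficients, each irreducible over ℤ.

(r + 1)(r + 4)(r - 3)(r² + 2r + 10)

By the rational root theorem, r = -4 is a root, giving the factor (r + 4) and quotient r⁴ + 3r² - 26r - 30.
Next, r = -1 is a root, giving the factor (r + 1) and quotient r³ - r² + 4r - 30.
Next, r = 3 is a root, so (r - 3) divides it; the quotient is r² + 2r + 10.
The quadratic r² + 2r + 10 has discriminant -36 < 0 and is irreducible over ℤ.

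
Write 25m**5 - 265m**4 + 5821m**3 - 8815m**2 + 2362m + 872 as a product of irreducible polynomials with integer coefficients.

(5m + 1)(5m - 4)(m - 1)(m**2 - 9m + 218)

Testing divisors of the constant over divisors of the leading coefficient, m = -1/5 is a root, giving the factor (5m + 1) and quotient 5m**4 - 54m**3 + 1175m**2 - 1998m + 872.
Then m = 4/5 is a root, giving the factor (5m - 4) and quotient m**3 - 10m**2 + 227m - 218.
Continuing, m = 1 is a root, so (m - 1) divides it; the quotient is m**2 - 9m + 218.
The quadratic m**2 - 9m + 218 has discriminant -791 < 0 and is irreducible over ℤ.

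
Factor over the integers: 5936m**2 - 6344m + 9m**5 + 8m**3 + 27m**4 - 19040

Among the possible rational roots, m = -4/3 is a root, so (3m + 4) is a factor; dividing leaves 3m**4 + 5m**3 - 4m**2 + 1984m - 4760.
Next, m = 7/3 is a root, so (3m - 7) divides it; the quotient is m**3 + 4m**2 + 8m + 680.
Then m = -10 is a root, so (m + 10) divides it; the quotient is m**2 - 6m + 68.
The quadratic m**2 - 6m + 68 has discriminant -236 < 0 and is irreducible over ℤ.

(3m + 4)(3m - 7)(m + 10)(m**2 - 6m + 68)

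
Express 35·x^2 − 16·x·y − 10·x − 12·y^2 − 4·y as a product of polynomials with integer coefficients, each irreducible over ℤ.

(5·x + 2·y)·(7·x − 6·y − 2)

Group: 5·x·(7·x − 6·y − 2) + 2·y·(7·x − 6·y − 2); both groups contain (7·x − 6·y − 2).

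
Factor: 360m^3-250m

10m(6m+5)(6m-5)

Factor out 10m, leaving 36m^2-25, which is a difference of two squares.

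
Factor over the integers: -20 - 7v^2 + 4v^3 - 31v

(4v + 5)(v + 1)(v - 4)

Trying the rational-root candidates, v = -5/4 is a root, so (4v + 5) is a factor; dividing leaves v^2 - 3v - 4.
The remaining quadratic factors as (v - 4)(v + 1).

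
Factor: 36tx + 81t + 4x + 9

(4x + 9)(9t + 1)

Group as (36tx + 81t) + (4x + 9) = 9t(4x + 9) + (4x + 9).
Both groups share the factor (4x + 9).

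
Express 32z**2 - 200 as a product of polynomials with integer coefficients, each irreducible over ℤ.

Factor out 8, leaving 4z**2 - 25, which is a difference of two squares.

8(2z + 5)(2z - 5)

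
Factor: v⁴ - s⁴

Write as (v²)² − (s²)², then factor v² - s² once more.

(v - s)·(v + s)·(v² + s²)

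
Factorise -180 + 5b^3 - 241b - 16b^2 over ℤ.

(5b + 4)(b + 5)(b - 9)

Trying the rational-root candidates, b = 9 is a root, so (b - 9) divides it; the quotient is 5b^2 + 29b + 20.
The remaining quadratic factors as (b + 5)(5b + 4).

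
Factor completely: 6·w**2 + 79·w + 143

Need a pair with product 6·143 = 858 and sum 79: that's 66 and 13.
Split the middle term: 6·w**2 + 66·w + 13·w + 143 = 6·w·(w + 11) + 13·(w + 11).

(6·w + 13)·(w + 11)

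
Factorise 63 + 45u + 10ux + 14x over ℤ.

Group as (10ux + 45u) + (14x + 63) = 5u(2x + 9) + 7(2x + 9).
Both groups share the factor (2x + 9).

(2x + 9)(5u + 7)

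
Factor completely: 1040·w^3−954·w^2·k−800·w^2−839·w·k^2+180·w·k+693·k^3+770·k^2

(10·w−11·k)·(13·w−9·k−10)·(8·w+7·k)

Group: 10·w·(104·w^2+19·w·k−80·w−63·k^2−70·k) − 11·k·(104·w^2+19·w·k−80·w−63·k^2−70·k); both groups contain (104·w^2+19·w·k−80·w−63·k^2−70·k), so (10·w−11·k) is a factor with cofactor 104·w^2+19·w·k−80·w−63·k^2−70·k.
The cofactor groups again: 104·w^2+19·w·k−80·w−63·k^2−70·k = 13·w·(8·w+7·k) + (−9·k−10)·(8·w+7·k); both groups contain (8·w+7·k), giving (13·w−9·k−10)·(8·w+7·k).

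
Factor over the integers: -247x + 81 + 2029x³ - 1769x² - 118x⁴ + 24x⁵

Testing divisors of the constant over divisors of the leading coefficient, x = -1/4 is a root, giving the factor (4x + 1) and quotient 6x⁴ - 31x³ + 515x² - 571x + 81.
Next, x = 1/6 is a root, giving the factor (6x - 1) and quotient x³ - 5x² + 85x - 81.
Then x = 1 is a root, so (x - 1) is a factor; dividing leaves x² - 4x + 81.
The quadratic x² - 4x + 81 has discriminant -308 < 0 and is irreducible over ℤ.

(4x + 1)(6x - 1)(x - 1)(x² - 4x + 81)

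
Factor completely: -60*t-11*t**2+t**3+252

Testing divisors of the constant over divisors of the leading coefficient, t = 14 is a root, so (t-14) divides it; the quotient is t**2+3*t-18.
The remaining quadratic factors as (t+6)(t-3).

(t+6)*(t-14)*(t-3)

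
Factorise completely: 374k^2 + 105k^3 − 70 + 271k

(3k + 7)(5k − 1)(7k + 10)

Trying the rational-root candidates, k = −10/7 is a root, so (7k + 10) divides it; the quotient is 15k^2 + 32k − 7.
The remaining quadratic factors as (5k − 1)(3k + 7).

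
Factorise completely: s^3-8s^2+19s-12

(s-1)(s-3)(s-4)

By the rational root theorem, s = 4 is a root, giving the factor (s-4) and quotient s^2-4s+3.
The remaining quadratic factors as (s-1)(s-3).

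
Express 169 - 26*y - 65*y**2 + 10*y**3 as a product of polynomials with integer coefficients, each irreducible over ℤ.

(2*y - 13)*(5*y**2 - 13)

Group as (10*y**3 - 26*y) + (-65*y**2 + 169) = 2*y*(5*y**2 - 13) - 13*(5*y**2 - 13).
Both groups share the factor (5*y**2 - 13).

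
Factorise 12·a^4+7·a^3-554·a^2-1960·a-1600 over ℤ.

(3·a+10)·(4·a+5)·(a+4)·(a-8)

Trying the rational-root candidates, a = -10/3 is a root, giving the factor (3·a+10) and quotient 4·a^3-11·a^2-148·a-160.
Then a = -4 is a root, giving the factor (a+4) and quotient 4·a^2-27·a-40.
The remaining quadratic factors as (a-8)(4·a+5).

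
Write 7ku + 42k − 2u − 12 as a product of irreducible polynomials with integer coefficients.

(7k − 2)(u + 6)

Group as (7ku + 42k) + (−2u − 12) = 7k(u + 6) − 2(u + 6).
Both groups share the factor (u + 6).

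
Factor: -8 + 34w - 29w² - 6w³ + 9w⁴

Testing divisors of the constant over divisors of the leading coefficient, w = 1/3 is a root, giving the factor (3w - 1) and quotient 3w³ - w² - 10w + 8.
Continuing, w = 1 is a root, so (w - 1) divides it; the quotient is 3w² + 2w - 8.
The remaining quadratic factors as (w + 2)(3w - 4).

(3w - 1)(3w - 4)(w + 2)(w - 1)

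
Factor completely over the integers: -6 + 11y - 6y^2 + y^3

Trying the rational-root candidates, y = 3 is a root, so (y - 3) divides it; the quotient is y^2 - 3y + 2.
The remaining quadratic factors as (y - 1)(y - 2).

(y - 1)(y - 2)(y - 3)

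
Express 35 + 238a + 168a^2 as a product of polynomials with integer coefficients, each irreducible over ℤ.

7(4a + 5)(6a + 1)

Pull out the common factor 7, then factor the remaining trinomial.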